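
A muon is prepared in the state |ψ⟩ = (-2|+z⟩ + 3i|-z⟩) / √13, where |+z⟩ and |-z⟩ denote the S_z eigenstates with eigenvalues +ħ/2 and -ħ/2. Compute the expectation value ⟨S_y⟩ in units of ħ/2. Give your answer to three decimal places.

-0.923

⟨σ_y⟩ = 2 Im(a* b)/(|a|²+|b|²) with a = -2, b = 3i.
a* b = -6i, so ⟨σ_y⟩ = -12/13.
⟨S_y⟩ = (ħ/2)·⟨σ_y⟩.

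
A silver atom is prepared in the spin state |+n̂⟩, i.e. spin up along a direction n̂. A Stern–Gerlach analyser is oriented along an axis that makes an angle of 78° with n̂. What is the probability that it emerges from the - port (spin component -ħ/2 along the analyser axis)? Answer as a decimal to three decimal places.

0.396

For spin-½, the probability of finding spin-up along an axis at angle θ to the initial spin direction is cos²(θ/2); spin-down is sin²(θ/2).
θ = 78°, so P = sin²(39°) ≈ 0.396.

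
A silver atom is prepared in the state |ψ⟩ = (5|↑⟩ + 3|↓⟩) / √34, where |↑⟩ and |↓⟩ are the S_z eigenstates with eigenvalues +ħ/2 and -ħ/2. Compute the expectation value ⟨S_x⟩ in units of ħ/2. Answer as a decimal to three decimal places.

0.882

⟨σ_x⟩ = 2 Re(a* b)/(|a|²+|b|²) with a = 5, b = 3.
a* b = 15, so ⟨σ_x⟩ = 30/34.
⟨S_x⟩ = (ħ/2)·⟨σ_x⟩.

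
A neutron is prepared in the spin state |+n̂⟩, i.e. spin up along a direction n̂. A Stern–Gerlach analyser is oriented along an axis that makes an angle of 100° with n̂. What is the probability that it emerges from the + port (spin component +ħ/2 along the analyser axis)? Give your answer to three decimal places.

For spin-½, the probability of finding spin-up along an axis at angle θ to the initial spin direction is cos²(θ/2); spin-down is sin²(θ/2).
θ = 100°, so P = cos²(50°) ≈ 0.413.

0.413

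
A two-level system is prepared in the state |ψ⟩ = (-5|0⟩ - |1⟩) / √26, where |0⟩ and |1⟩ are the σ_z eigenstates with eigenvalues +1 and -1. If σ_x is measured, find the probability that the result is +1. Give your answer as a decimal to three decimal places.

0.692

|+x⟩ = (|0⟩ + |1⟩)/√2, so ⟨+x|ψ⟩ = (-6) / (√2·√26).
P = |-6|² / 52 = 36/52.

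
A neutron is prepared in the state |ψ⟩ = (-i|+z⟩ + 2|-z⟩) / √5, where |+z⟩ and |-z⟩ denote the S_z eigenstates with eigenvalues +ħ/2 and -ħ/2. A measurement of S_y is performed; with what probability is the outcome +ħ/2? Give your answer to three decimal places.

|+y⟩ = (|+z⟩ + i|-z⟩)/√2, so ⟨+y|ψ⟩ = (-3i) / (√2·√5).
P = |-3i|² / 10 = 9/10.

0.900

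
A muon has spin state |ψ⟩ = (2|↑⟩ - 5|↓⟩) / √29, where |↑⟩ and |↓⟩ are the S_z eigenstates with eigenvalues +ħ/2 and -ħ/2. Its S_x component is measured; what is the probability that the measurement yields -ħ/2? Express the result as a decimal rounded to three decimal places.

|-x⟩ = (|↑⟩ - |↓⟩)/√2, so ⟨-x|ψ⟩ = (7) / (√2·√29).
P = |7|² / 58 = 49/58.

0.845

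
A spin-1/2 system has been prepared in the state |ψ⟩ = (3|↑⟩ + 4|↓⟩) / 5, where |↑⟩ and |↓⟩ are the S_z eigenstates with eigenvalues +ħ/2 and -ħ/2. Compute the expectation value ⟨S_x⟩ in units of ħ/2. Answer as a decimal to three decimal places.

0.960

⟨σ_x⟩ = 2 Re(a* b)/(|a|²+|b|²) with a = 3, b = 4.
a* b = 12, so ⟨σ_x⟩ = 24/25.
⟨S_x⟩ = (ħ/2)·⟨σ_x⟩.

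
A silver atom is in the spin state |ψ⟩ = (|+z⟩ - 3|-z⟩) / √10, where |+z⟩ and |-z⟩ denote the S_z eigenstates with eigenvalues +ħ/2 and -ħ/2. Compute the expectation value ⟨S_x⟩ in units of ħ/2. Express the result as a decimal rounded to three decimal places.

⟨σ_x⟩ = 2 Re(a* b)/(|a|²+|b|²) with a = 1, b = -3.
a* b = -3, so ⟨σ_x⟩ = -6/10.
⟨S_x⟩ = (ħ/2)·⟨σ_x⟩.

-0.600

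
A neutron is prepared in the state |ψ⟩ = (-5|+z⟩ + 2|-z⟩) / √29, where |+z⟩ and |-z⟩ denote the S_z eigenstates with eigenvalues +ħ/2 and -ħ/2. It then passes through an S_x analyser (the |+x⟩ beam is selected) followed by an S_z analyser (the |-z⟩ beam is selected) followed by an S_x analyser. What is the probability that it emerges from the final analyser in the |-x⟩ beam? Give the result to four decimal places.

First analyser (S_x): P(|+x⟩) = |⟨+x|ψ⟩|² = 9/58.
After stage 1 the state is |+x⟩; P(|-z⟩) = |⟨-z|+x⟩|² = 1/2.
After stage 2 the state is |-z⟩; P(|-x⟩) = |⟨-x|-z⟩|² = 1/2.
Joint probability = 9/58 × 1/2 × 1/2 = 0.0388.

0.0388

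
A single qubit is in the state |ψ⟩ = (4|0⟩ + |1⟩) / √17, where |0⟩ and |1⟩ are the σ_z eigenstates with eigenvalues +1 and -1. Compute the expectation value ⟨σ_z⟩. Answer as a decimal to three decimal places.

0.882

⟨σ_z⟩ = |a|² - |b|² divided by |a|²+|b|², with a, b the |0⟩, |1⟩ amplitudes.
= (16 - 1)/17 = 15/17.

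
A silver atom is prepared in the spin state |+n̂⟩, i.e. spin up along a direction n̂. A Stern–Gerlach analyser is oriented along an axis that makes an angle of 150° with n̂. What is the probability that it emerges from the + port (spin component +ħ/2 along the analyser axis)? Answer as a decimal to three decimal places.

0.067

For spin-½, the probability of finding spin-up along an axis at angle θ to the initial spin direction is cos²(θ/2); spin-down is sin²(θ/2).
θ = 150°, so P = cos²(75°) ≈ 0.067.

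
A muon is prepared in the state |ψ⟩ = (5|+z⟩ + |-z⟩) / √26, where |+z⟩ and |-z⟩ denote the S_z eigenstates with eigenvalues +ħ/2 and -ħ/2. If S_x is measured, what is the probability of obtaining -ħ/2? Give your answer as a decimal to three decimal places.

|-x⟩ = (|+z⟩ - |-z⟩)/√2, so ⟨-x|ψ⟩ = (4) / (√2·√26).
P = |4|² / 52 = 16/52.

0.308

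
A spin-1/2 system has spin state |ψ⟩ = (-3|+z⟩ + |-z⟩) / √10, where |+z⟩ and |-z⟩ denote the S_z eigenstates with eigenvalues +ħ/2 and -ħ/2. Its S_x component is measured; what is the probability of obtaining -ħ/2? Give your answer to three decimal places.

0.800

|-x⟩ = (|+z⟩ - |-z⟩)/√2, so ⟨-x|ψ⟩ = (-4) / (√2·√10).
P = |-4|² / 20 = 16/20.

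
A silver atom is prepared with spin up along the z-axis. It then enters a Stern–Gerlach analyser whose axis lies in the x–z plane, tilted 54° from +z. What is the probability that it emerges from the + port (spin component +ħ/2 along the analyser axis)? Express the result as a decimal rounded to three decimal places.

For spin-½, the probability of finding spin-up along an axis at angle θ to the initial spin direction is cos²(θ/2); spin-down is sin²(θ/2).
θ = 54°, so P = cos²(27°) ≈ 0.794.

0.794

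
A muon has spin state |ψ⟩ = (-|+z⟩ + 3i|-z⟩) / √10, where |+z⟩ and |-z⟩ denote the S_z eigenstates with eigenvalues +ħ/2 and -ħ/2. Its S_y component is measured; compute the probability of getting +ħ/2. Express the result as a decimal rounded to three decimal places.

0.200

|+y⟩ = (|+z⟩ + i|-z⟩)/√2, so ⟨+y|ψ⟩ = (2) / (√2·√10).
P = |2|² / 20 = 4/20.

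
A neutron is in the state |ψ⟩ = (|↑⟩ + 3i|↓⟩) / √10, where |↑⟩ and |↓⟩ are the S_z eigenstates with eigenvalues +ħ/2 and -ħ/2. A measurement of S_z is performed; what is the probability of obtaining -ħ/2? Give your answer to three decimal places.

The -ħ/2 outcome corresponds to |↓⟩. Its amplitude in |ψ⟩ is 3i/√10.
P = |3i|² / 10 = 9/10.

0.900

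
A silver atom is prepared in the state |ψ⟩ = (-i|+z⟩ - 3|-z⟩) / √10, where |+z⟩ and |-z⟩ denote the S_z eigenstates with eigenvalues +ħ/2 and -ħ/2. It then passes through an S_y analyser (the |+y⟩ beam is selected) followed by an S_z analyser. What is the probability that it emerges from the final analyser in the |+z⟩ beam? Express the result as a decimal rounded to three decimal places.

0.100

First analyser (S_y): P(|+y⟩) = |⟨+y|ψ⟩|² = 4/20.
After stage 1 the state is |+y⟩; P(|+z⟩) = |⟨+z|+y⟩|² = 1/2.
Joint probability = 4/20 × 1/2 = 0.100.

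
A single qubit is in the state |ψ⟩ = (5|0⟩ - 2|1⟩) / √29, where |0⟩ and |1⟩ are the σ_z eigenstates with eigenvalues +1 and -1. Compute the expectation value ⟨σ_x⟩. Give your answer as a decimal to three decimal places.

⟨σ_x⟩ = 2 Re(a* b)/(|a|²+|b|²) with a = 5, b = -2.
a* b = -10, so ⟨σ_x⟩ = -20/29.

-0.690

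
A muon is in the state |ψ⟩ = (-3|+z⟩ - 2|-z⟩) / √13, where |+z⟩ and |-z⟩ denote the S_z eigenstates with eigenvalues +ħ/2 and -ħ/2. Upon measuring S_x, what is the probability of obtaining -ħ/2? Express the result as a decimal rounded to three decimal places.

0.038

|-x⟩ = (|+z⟩ - |-z⟩)/√2, so ⟨-x|ψ⟩ = (-1) / (√2·√13).
P = |-1|² / 26 = 1/26.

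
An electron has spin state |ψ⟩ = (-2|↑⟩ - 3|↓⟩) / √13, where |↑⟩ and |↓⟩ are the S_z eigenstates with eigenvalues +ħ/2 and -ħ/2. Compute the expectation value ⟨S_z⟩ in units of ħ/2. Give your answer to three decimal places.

⟨σ_z⟩ = |a|² - |b|² divided by |a|²+|b|², with a, b the |↑⟩, |↓⟩ amplitudes.
= (4 - 9)/13 = -5/13.
⟨S_z⟩ = (ħ/2)·⟨σ_z⟩.

-0.385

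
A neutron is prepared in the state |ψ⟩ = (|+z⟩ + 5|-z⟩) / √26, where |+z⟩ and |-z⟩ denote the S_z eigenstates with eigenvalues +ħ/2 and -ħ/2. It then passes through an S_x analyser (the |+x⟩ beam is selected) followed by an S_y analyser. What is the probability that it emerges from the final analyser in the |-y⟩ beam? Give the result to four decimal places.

First analyser (S_x): P(|+x⟩) = |⟨+x|ψ⟩|² = 36/52.
After stage 1 the state is |+x⟩; P(|-y⟩) = |⟨-y|+x⟩|² = 1/2.
Joint probability = 36/52 × 1/2 = 0.3462.

0.3462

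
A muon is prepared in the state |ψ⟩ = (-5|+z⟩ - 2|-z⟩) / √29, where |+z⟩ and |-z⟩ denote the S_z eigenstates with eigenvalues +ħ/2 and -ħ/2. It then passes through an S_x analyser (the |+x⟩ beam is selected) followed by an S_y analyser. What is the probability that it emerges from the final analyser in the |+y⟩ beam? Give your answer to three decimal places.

First analyser (S_x): P(|+x⟩) = |⟨+x|ψ⟩|² = 49/58.
After stage 1 the state is |+x⟩; P(|+y⟩) = |⟨+y|+x⟩|² = 1/2.
Joint probability = 49/58 × 1/2 = 0.422.

0.422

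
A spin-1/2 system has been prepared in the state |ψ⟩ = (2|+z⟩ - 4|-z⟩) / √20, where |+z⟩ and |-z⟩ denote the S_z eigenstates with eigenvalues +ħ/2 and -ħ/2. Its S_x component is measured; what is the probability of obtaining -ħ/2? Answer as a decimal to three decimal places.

0.900

|-x⟩ = (|+z⟩ - |-z⟩)/√2, so ⟨-x|ψ⟩ = (6) / (√2·√20).
P = |6|² / 40 = 36/40.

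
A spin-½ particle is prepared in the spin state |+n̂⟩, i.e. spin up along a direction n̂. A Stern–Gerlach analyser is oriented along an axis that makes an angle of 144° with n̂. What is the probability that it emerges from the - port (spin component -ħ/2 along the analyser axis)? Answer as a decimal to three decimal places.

For spin-½, the probability of finding spin-up along an axis at angle θ to the initial spin direction is cos²(θ/2); spin-down is sin²(θ/2).
θ = 144°, so P = sin²(72°) ≈ 0.905.

0.905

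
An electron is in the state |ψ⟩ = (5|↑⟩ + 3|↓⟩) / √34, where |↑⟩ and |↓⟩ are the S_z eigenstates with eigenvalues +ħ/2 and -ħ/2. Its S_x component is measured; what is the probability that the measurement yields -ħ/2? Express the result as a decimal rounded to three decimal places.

|-x⟩ = (|↑⟩ - |↓⟩)/√2, so ⟨-x|ψ⟩ = (2) / (√2·√34).
P = |2|² / 68 = 4/68.

0.059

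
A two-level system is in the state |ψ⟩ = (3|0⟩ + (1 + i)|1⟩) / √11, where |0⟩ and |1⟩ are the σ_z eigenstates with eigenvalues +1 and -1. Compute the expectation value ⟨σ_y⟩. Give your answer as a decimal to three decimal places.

0.545

⟨σ_y⟩ = 2 Im(a* b)/(|a|²+|b|²) with a = 3, b = (1 + i).
a* b = (3 + 3i), so ⟨σ_y⟩ = 6/11.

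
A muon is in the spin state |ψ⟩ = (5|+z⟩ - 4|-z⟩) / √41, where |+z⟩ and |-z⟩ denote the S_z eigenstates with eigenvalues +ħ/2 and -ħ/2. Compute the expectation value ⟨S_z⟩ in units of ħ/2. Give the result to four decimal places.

⟨σ_z⟩ = |a|² - |b|² divided by |a|²+|b|², with a, b the |+z⟩, |-z⟩ amplitudes.
= (25 - 16)/41 = 9/41.
⟨S_z⟩ = (ħ/2)·⟨σ_z⟩.

0.2195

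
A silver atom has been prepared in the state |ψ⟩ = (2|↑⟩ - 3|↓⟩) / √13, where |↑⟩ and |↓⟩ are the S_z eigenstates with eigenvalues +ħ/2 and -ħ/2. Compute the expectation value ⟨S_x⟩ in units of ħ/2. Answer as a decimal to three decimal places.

-0.923

⟨σ_x⟩ = 2 Re(a* b)/(|a|²+|b|²) with a = 2, b = -3.
a* b = -6, so ⟨σ_x⟩ = -12/13.
⟨S_x⟩ = (ħ/2)·⟨σ_x⟩.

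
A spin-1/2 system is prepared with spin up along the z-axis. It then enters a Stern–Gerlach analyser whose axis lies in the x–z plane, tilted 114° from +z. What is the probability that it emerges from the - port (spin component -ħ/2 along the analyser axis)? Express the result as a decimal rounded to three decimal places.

0.703

For spin-½, the probability of finding spin-up along an axis at angle θ to the initial spin direction is cos²(θ/2); spin-down is sin²(θ/2).
θ = 114°, so P = sin²(57°) ≈ 0.703.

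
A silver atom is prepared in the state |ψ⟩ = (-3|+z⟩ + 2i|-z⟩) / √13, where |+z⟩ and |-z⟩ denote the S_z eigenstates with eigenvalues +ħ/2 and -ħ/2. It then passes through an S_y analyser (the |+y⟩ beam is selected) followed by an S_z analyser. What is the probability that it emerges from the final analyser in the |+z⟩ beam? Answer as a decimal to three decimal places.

First analyser (S_y): P(|+y⟩) = |⟨+y|ψ⟩|² = 1/26.
After stage 1 the state is |+y⟩; P(|+z⟩) = |⟨+z|+y⟩|² = 1/2.
Joint probability = 1/26 × 1/2 = 0.019.

0.019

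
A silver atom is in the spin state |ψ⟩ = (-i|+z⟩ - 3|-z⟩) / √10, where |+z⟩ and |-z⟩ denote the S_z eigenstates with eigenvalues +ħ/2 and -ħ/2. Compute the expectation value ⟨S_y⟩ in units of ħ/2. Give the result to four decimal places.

-0.6000

⟨σ_y⟩ = 2 Im(a* b)/(|a|²+|b|²) with a = -i, b = -3.
a* b = -3i, so ⟨σ_y⟩ = -6/10.
⟨S_y⟩ = (ħ/2)·⟨σ_y⟩.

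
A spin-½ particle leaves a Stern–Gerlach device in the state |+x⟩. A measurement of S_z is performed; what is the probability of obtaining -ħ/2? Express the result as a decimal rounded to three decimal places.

In the S_z basis, |+x⟩ = (|↑⟩ + |↓⟩)/√2 and |-z⟩ = |↓⟩.
|⟨-z|+x⟩|² = 1/2.

0.500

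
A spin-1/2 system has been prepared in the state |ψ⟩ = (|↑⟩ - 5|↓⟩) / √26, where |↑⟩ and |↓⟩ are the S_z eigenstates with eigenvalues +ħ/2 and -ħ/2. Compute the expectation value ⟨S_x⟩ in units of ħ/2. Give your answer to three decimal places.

-0.385

⟨σ_x⟩ = 2 Re(a* b)/(|a|²+|b|²) with a = 1, b = -5.
a* b = -5, so ⟨σ_x⟩ = -10/26.
⟨S_x⟩ = (ħ/2)·⟨σ_x⟩.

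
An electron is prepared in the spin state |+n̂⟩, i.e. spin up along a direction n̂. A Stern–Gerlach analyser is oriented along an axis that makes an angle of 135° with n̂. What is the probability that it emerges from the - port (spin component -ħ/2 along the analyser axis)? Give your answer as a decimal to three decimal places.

0.854

For spin-½, the probability of finding spin-up along an axis at angle θ to the initial spin direction is cos²(θ/2); spin-down is sin²(θ/2).
θ = 135°, so P = sin²(67.5°) ≈ 0.854.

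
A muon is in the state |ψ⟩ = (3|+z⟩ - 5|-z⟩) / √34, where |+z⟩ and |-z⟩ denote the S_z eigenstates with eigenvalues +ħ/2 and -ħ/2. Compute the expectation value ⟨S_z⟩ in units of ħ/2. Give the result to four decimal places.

-0.4706

⟨σ_z⟩ = |a|² - |b|² divided by |a|²+|b|², with a, b the |+z⟩, |-z⟩ amplitudes.
= (9 - 25)/34 = -16/34.
⟨S_z⟩ = (ħ/2)·⟨σ_z⟩.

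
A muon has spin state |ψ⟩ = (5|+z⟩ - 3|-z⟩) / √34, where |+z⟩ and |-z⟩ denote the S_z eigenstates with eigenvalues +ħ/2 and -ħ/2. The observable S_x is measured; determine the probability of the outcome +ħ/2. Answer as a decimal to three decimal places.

0.059

|+x⟩ = (|+z⟩ + |-z⟩)/√2, so ⟨+x|ψ⟩ = (2) / (√2·√34).
P = |2|² / 68 = 4/68.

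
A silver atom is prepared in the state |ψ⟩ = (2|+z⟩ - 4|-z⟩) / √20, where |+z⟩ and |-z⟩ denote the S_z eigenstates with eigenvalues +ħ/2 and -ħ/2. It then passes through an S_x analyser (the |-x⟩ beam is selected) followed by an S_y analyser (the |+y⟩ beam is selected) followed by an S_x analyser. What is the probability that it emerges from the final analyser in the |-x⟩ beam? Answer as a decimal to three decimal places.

First analyser (S_x): P(|-x⟩) = |⟨-x|ψ⟩|² = 36/40.
After stage 1 the state is |-x⟩; P(|+y⟩) = |⟨+y|-x⟩|² = 1/2.
After stage 2 the state is |+y⟩; P(|-x⟩) = |⟨-x|+y⟩|² = 1/2.
Joint probability = 36/40 × 1/2 × 1/2 = 0.225.

0.225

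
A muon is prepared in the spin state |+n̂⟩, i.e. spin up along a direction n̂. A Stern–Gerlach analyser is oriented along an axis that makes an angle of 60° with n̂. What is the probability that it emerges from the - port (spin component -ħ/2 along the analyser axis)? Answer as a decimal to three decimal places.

For spin-½, the probability of finding spin-up along an axis at angle θ to the initial spin direction is cos²(θ/2); spin-down is sin²(θ/2).
θ = 60°, so P = sin²(30°) ≈ 0.250.

0.250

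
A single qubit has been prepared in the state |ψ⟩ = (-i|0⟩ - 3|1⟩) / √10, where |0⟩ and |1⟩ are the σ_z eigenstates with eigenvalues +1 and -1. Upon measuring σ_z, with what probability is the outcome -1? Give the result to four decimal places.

The -1 outcome corresponds to |1⟩. Its amplitude in |ψ⟩ is -3/√10.
P = |-3|² / 10 = 9/10.

0.9000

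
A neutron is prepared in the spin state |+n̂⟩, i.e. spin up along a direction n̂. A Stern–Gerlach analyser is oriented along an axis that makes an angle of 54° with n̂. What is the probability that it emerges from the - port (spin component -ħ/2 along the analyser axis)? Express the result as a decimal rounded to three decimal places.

0.206

For spin-½, the probability of finding spin-up along an axis at angle θ to the initial spin direction is cos²(θ/2); spin-down is sin²(θ/2).
θ = 54°, so P = sin²(27°) ≈ 0.206.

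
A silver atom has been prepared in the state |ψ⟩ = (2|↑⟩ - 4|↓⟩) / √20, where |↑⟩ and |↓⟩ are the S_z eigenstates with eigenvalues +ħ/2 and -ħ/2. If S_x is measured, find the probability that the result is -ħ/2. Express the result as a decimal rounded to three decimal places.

|-x⟩ = (|↑⟩ - |↓⟩)/√2, so ⟨-x|ψ⟩ = (6) / (√2·√20).
P = |6|² / 40 = 36/40.

0.900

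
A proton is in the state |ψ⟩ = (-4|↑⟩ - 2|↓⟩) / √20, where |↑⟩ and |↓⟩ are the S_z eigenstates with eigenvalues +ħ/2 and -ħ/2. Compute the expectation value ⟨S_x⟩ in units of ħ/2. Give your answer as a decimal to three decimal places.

0.800

⟨σ_x⟩ = 2 Re(a* b)/(|a|²+|b|²) with a = -4, b = -2.
a* b = 8, so ⟨σ_x⟩ = 16/20.
⟨S_x⟩ = (ħ/2)·⟨σ_x⟩.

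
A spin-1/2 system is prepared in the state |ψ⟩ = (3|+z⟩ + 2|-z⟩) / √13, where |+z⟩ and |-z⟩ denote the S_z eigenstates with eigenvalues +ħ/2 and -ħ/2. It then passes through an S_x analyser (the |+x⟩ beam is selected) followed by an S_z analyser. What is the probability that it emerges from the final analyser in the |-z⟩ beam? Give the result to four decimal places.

0.4808

First analyser (S_x): P(|+x⟩) = |⟨+x|ψ⟩|² = 25/26.
After stage 1 the state is |+x⟩; P(|-z⟩) = |⟨-z|+x⟩|² = 1/2.
Joint probability = 25/26 × 1/2 = 0.4808.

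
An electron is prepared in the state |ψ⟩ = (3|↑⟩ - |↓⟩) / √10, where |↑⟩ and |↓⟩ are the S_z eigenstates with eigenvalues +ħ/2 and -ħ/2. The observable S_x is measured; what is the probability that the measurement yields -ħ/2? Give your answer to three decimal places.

|-x⟩ = (|↑⟩ - |↓⟩)/√2, so ⟨-x|ψ⟩ = (4) / (√2·√10).
P = |4|² / 20 = 16/20.

0.800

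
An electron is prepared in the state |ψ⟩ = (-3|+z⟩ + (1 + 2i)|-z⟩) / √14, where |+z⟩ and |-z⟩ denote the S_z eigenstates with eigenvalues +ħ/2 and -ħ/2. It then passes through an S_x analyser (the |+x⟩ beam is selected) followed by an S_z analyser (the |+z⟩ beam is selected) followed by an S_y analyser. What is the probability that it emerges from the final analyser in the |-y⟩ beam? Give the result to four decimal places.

0.0714

First analyser (S_x): P(|+x⟩) = |⟨+x|ψ⟩|² = 8/28.
After stage 1 the state is |+x⟩; P(|+z⟩) = |⟨+z|+x⟩|² = 1/2.
After stage 2 the state is |+z⟩; P(|-y⟩) = |⟨-y|+z⟩|² = 1/2.
Joint probability = 8/28 × 1/2 × 1/2 = 0.0714.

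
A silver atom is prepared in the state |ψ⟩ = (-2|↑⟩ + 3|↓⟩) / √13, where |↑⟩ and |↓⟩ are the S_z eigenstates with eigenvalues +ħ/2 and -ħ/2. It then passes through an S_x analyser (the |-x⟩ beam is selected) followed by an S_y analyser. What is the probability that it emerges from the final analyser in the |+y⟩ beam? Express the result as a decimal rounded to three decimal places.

0.481

First analyser (S_x): P(|-x⟩) = |⟨-x|ψ⟩|² = 25/26.
After stage 1 the state is |-x⟩; P(|+y⟩) = |⟨+y|-x⟩|² = 1/2.
Joint probability = 25/26 × 1/2 = 0.481.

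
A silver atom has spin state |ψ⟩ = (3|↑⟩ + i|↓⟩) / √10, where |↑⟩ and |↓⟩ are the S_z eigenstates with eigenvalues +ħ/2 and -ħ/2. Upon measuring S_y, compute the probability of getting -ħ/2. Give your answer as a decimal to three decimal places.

|-y⟩ = (|↑⟩ - i|↓⟩)/√2, so ⟨-y|ψ⟩ = (2) / (√2·√10).
P = |2|² / 20 = 4/20.

0.200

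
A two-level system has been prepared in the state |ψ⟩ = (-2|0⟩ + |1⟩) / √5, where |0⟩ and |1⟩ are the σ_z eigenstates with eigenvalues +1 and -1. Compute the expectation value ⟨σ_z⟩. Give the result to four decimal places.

⟨σ_z⟩ = |a|² - |b|² divided by |a|²+|b|², with a, b the |0⟩, |1⟩ amplitudes.
= (4 - 1)/5 = 3/5.

0.6000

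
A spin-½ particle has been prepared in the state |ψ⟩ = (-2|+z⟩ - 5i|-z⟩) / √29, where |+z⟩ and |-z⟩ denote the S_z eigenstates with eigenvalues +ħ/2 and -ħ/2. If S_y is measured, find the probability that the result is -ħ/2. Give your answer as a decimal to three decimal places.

|-y⟩ = (|+z⟩ - i|-z⟩)/√2, so ⟨-y|ψ⟩ = (3) / (√2·√29).
P = |3|² / 58 = 9/58.

0.155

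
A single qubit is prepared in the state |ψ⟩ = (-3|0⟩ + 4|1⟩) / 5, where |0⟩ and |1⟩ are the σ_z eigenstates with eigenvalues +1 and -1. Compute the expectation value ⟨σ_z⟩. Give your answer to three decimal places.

⟨σ_z⟩ = |a|² - |b|² divided by |a|²+|b|², with a, b the |0⟩, |1⟩ amplitudes.
= (9 - 16)/25 = -7/25.

-0.280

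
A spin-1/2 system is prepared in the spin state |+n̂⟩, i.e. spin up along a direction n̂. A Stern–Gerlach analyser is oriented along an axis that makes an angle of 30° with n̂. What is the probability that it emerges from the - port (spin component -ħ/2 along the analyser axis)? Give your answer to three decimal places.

For spin-½, the probability of finding spin-up along an axis at angle θ to the initial spin direction is cos²(θ/2); spin-down is sin²(θ/2).
θ = 30°, so P = sin²(15°) ≈ 0.067.

0.067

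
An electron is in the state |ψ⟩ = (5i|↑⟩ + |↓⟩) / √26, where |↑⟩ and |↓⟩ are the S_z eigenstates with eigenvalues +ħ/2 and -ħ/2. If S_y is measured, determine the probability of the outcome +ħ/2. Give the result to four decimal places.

0.3077

|+y⟩ = (|↑⟩ + i|↓⟩)/√2, so ⟨+y|ψ⟩ = (4i) / (√2·√26).
P = |4i|² / 52 = 16/52.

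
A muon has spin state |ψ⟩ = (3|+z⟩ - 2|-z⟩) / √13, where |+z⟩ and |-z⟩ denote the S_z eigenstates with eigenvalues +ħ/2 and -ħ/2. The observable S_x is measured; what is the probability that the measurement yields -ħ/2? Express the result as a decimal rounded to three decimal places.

|-x⟩ = (|+z⟩ - |-z⟩)/√2, so ⟨-x|ψ⟩ = (5) / (√2·√13).
P = |5|² / 26 = 25/26.

0.962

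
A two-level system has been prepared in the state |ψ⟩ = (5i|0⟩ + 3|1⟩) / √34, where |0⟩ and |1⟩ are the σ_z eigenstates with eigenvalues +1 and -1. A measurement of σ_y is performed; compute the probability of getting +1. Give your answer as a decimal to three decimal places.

0.059

|+y⟩ = (|0⟩ + i|1⟩)/√2, so ⟨+y|ψ⟩ = (2i) / (√2·√34).
P = |2i|² / 68 = 4/68.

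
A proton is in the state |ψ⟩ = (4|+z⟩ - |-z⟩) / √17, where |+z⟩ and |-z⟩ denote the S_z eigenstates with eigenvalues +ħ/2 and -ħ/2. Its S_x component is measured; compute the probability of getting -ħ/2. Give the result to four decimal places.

|-x⟩ = (|+z⟩ - |-z⟩)/√2, so ⟨-x|ψ⟩ = (5) / (√2·√17).
P = |5|² / 34 = 25/34.

0.7353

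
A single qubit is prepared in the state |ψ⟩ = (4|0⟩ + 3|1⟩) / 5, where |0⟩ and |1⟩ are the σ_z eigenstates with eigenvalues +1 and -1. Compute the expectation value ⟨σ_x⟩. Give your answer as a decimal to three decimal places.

⟨σ_x⟩ = 2 Re(a* b)/(|a|²+|b|²) with a = 4, b = 3.
a* b = 12, so ⟨σ_x⟩ = 24/25.

0.960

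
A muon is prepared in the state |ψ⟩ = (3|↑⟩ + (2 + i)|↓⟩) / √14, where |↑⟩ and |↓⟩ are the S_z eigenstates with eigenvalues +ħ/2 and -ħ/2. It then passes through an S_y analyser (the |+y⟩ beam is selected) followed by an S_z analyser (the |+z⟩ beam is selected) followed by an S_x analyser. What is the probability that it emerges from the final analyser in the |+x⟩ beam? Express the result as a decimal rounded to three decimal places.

0.179

First analyser (S_y): P(|+y⟩) = |⟨+y|ψ⟩|² = 20/28.
After stage 1 the state is |+y⟩; P(|+z⟩) = |⟨+z|+y⟩|² = 1/2.
After stage 2 the state is |+z⟩; P(|+x⟩) = |⟨+x|+z⟩|² = 1/2.
Joint probability = 20/28 × 1/2 × 1/2 = 0.179.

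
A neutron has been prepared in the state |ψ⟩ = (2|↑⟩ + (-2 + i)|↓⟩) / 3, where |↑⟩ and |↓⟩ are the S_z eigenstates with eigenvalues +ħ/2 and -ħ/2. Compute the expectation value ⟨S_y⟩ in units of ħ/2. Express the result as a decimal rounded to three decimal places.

0.444

⟨σ_y⟩ = 2 Im(a* b)/(|a|²+|b|²) with a = 2, b = (-2 + i).
a* b = (-4 + 2i), so ⟨σ_y⟩ = 4/9.
⟨S_y⟩ = (ħ/2)·⟨σ_y⟩.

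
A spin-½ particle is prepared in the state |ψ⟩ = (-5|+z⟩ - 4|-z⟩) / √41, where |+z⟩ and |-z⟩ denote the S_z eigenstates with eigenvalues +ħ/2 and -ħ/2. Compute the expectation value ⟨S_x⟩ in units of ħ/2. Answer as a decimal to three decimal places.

⟨σ_x⟩ = 2 Re(a* b)/(|a|²+|b|²) with a = -5, b = -4.
a* b = 20, so ⟨σ_x⟩ = 40/41.
⟨S_x⟩ = (ħ/2)·⟨σ_x⟩.

0.976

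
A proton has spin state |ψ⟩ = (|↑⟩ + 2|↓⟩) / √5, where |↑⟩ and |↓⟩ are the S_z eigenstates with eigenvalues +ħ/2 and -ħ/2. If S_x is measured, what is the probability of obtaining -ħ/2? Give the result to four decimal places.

0.1000

|-x⟩ = (|↑⟩ - |↓⟩)/√2, so ⟨-x|ψ⟩ = (-1) / (√2·√5).
P = |-1|² / 10 = 1/10.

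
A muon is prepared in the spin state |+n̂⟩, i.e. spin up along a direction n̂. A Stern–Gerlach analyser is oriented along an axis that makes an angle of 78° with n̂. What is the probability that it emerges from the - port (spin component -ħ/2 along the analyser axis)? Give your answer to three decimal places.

0.396

For spin-½, the probability of finding spin-up along an axis at angle θ to the initial spin direction is cos²(θ/2); spin-down is sin²(θ/2).
θ = 78°, so P = sin²(39°) ≈ 0.396.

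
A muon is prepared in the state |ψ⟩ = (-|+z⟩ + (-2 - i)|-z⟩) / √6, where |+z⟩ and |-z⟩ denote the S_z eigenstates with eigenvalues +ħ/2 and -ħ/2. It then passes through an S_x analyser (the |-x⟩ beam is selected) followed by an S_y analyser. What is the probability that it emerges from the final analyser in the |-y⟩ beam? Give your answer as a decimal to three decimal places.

0.083

First analyser (S_x): P(|-x⟩) = |⟨-x|ψ⟩|² = 2/12.
After stage 1 the state is |-x⟩; P(|-y⟩) = |⟨-y|-x⟩|² = 1/2.
Joint probability = 2/12 × 1/2 = 0.083.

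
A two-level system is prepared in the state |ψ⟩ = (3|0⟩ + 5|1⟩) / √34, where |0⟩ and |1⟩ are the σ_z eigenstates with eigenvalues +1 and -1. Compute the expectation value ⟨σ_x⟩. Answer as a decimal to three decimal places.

⟨σ_x⟩ = 2 Re(a* b)/(|a|²+|b|²) with a = 3, b = 5.
a* b = 15, so ⟨σ_x⟩ = 30/34.

0.882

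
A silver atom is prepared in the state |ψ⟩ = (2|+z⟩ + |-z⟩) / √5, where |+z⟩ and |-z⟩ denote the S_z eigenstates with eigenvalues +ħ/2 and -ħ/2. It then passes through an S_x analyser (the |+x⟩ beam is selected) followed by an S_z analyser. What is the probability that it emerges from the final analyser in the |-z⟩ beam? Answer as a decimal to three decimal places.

0.450

First analyser (S_x): P(|+x⟩) = |⟨+x|ψ⟩|² = 9/10.
After stage 1 the state is |+x⟩; P(|-z⟩) = |⟨-z|+x⟩|² = 1/2.
Joint probability = 9/10 × 1/2 = 0.450.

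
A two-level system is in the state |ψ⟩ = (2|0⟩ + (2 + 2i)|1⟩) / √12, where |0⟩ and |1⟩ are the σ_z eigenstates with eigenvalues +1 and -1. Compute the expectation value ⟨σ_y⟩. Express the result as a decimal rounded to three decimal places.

0.667

⟨σ_y⟩ = 2 Im(a* b)/(|a|²+|b|²) with a = 2, b = (2 + 2i).
a* b = (4 + 4i), so ⟨σ_y⟩ = 8/12.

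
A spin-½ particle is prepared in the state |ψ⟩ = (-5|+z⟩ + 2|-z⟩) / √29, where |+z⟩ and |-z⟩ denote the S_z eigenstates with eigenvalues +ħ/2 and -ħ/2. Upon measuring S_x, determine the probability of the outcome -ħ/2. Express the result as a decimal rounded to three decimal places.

|-x⟩ = (|+z⟩ - |-z⟩)/√2, so ⟨-x|ψ⟩ = (-7) / (√2·√29).
P = |-7|² / 58 = 49/58.

0.845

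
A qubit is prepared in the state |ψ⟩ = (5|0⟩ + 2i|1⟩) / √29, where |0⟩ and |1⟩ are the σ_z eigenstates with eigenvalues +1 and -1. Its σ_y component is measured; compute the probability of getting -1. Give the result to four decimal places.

0.1552

|-y⟩ = (|0⟩ - i|1⟩)/√2, so ⟨-y|ψ⟩ = (3) / (√2·√29).
P = |3|² / 58 = 9/58.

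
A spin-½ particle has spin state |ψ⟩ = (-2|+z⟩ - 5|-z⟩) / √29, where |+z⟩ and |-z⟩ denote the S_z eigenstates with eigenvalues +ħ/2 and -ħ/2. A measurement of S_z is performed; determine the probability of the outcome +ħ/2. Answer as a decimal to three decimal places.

The +ħ/2 outcome corresponds to |+z⟩. Its amplitude in |ψ⟩ is -2/√29.
P = |-2|² / 29 = 4/29.

0.138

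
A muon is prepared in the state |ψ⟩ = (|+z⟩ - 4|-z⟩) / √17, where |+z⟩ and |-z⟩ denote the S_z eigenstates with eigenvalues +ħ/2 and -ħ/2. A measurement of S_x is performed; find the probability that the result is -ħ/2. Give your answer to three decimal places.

|-x⟩ = (|+z⟩ - |-z⟩)/√2, so ⟨-x|ψ⟩ = (5) / (√2·√17).
P = |5|² / 34 = 25/34.

0.735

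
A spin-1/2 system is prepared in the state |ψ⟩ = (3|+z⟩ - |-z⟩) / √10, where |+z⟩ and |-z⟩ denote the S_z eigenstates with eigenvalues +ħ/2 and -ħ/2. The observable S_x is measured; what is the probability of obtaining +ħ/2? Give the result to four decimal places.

0.2000

|+x⟩ = (|+z⟩ + |-z⟩)/√2, so ⟨+x|ψ⟩ = (2) / (√2·√10).
P = |2|² / 20 = 4/20.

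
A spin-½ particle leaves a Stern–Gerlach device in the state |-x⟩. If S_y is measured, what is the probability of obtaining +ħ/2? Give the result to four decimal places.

In the S_z basis, |-x⟩ = (|+z⟩ - |-z⟩)/√2 and |+y⟩ = (|+z⟩ + i|-z⟩)/√2.
|⟨+y|-x⟩|² = 1/2.

0.5000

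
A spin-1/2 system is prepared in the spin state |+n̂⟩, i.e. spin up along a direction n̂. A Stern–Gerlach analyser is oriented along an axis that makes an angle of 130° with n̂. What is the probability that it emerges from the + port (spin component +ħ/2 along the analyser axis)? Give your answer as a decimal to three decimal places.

0.179

For spin-½, the probability of finding spin-up along an axis at angle θ to the initial spin direction is cos²(θ/2); spin-down is sin²(θ/2).
θ = 130°, so P = cos²(65°) ≈ 0.179.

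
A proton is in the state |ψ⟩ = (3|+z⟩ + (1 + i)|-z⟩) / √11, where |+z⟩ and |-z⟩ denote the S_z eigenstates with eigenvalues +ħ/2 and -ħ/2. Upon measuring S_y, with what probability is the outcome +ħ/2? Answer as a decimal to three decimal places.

|+y⟩ = (|+z⟩ + i|-z⟩)/√2, so ⟨+y|ψ⟩ = (4 - i) / (√2·√11).
P = |4 - i|² / 22 = 17/22.

0.773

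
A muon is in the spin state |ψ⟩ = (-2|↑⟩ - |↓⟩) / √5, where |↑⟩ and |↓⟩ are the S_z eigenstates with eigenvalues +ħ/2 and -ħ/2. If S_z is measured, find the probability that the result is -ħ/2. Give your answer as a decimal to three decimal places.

The -ħ/2 outcome corresponds to |↓⟩. Its amplitude in |ψ⟩ is -1/√5.
P = |-1|² / 5 = 1/5.

0.200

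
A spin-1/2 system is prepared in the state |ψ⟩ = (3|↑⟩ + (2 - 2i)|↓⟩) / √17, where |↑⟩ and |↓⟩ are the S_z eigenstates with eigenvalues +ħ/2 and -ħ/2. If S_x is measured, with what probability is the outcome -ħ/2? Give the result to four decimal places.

|-x⟩ = (|↑⟩ - |↓⟩)/√2, so ⟨-x|ψ⟩ = (1 + 2i) / (√2·√17).
P = |1 + 2i|² / 34 = 5/34.

0.1471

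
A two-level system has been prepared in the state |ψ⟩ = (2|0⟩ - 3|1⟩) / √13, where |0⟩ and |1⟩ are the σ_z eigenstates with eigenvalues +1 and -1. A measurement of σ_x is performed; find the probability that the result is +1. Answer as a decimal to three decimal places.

|+x⟩ = (|0⟩ + |1⟩)/√2, so ⟨+x|ψ⟩ = (-1) / (√2·√13).
P = |-1|² / 26 = 1/26.

0.038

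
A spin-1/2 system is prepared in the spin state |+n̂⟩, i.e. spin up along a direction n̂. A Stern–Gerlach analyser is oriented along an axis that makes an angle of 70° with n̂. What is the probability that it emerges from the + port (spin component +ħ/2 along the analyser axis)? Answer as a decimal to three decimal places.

For spin-½, the probability of finding spin-up along an axis at angle θ to the initial spin direction is cos²(θ/2); spin-down is sin²(θ/2).
θ = 70°, so P = cos²(35°) ≈ 0.671.

0.671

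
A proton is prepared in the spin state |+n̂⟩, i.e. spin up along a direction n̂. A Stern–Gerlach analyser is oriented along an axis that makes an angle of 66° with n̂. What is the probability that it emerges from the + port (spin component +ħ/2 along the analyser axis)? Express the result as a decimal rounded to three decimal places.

0.703

For spin-½, the probability of finding spin-up along an axis at angle θ to the initial spin direction is cos²(θ/2); spin-down is sin²(θ/2).
θ = 66°, so P = cos²(33°) ≈ 0.703.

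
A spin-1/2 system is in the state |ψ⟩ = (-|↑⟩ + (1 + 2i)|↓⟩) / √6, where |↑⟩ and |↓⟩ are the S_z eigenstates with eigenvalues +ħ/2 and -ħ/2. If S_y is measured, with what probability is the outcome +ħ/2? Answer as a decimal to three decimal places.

|+y⟩ = (|↑⟩ + i|↓⟩)/√2, so ⟨+y|ψ⟩ = (1 - i) / (√2·√6).
P = |1 - i|² / 12 = 2/12.

0.167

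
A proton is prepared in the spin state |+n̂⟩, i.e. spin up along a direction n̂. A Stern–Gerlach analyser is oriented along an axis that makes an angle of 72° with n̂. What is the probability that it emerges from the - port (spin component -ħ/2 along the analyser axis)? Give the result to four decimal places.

For spin-½, the probability of finding spin-up along an axis at angle θ to the initial spin direction is cos²(θ/2); spin-down is sin²(θ/2).
θ = 72°, so P = sin²(36°) ≈ 0.3455.

0.3455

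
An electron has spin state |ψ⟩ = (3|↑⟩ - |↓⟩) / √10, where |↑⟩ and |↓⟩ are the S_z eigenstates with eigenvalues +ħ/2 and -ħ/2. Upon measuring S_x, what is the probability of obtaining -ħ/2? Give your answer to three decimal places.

|-x⟩ = (|↑⟩ - |↓⟩)/√2, so ⟨-x|ψ⟩ = (4) / (√2·√10).
P = |4|² / 20 = 16/20.

0.800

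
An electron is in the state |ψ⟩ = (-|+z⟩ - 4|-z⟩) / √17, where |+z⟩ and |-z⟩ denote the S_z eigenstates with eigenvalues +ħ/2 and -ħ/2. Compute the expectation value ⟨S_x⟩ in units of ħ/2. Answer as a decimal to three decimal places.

⟨σ_x⟩ = 2 Re(a* b)/(|a|²+|b|²) with a = -1, b = -4.
a* b = 4, so ⟨σ_x⟩ = 8/17.
⟨S_x⟩ = (ħ/2)·⟨σ_x⟩.

0.471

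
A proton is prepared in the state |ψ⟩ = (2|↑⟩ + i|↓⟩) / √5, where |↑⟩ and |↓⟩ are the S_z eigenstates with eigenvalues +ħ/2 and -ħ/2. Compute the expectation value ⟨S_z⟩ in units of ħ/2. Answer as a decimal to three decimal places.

0.600

⟨σ_z⟩ = |a|² - |b|² divided by |a|²+|b|², with a, b the |↑⟩, |↓⟩ amplitudes.
= (4 - 1)/5 = 3/5.
⟨S_z⟩ = (ħ/2)·⟨σ_z⟩.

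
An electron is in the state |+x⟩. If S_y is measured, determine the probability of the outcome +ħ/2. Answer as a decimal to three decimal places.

0.500

In the S_z basis, |+x⟩ = (|+z⟩ + |-z⟩)/√2 and |+y⟩ = (|+z⟩ + i|-z⟩)/√2.
|⟨+y|+x⟩|² = 1/2.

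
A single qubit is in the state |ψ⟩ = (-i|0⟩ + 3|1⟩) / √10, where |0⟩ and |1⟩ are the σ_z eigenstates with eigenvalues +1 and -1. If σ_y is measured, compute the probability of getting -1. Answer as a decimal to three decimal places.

|-y⟩ = (|0⟩ - i|1⟩)/√2, so ⟨-y|ψ⟩ = (2i) / (√2·√10).
P = |2i|² / 20 = 4/20.

0.200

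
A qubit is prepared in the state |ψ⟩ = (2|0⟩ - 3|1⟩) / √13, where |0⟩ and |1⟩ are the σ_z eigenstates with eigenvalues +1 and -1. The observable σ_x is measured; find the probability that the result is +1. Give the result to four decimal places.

0.0385

|+x⟩ = (|0⟩ + |1⟩)/√2, so ⟨+x|ψ⟩ = (-1) / (√2·√13).
P = |-1|² / 26 = 1/26.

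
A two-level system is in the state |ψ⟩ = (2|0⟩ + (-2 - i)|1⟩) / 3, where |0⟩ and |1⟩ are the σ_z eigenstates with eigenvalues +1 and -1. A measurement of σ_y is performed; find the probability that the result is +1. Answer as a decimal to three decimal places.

|+y⟩ = (|0⟩ + i|1⟩)/√2, so ⟨+y|ψ⟩ = (1 + 2i) / (√2·3).
P = |1 + 2i|² / 18 = 5/18.

0.278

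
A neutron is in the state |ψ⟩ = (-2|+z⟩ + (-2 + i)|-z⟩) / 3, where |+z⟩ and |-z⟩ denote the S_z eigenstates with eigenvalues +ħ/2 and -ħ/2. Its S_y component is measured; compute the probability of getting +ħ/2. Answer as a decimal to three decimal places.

|+y⟩ = (|+z⟩ + i|-z⟩)/√2, so ⟨+y|ψ⟩ = (-1 + 2i) / (√2·3).
P = |-1 + 2i|² / 18 = 5/18.

0.278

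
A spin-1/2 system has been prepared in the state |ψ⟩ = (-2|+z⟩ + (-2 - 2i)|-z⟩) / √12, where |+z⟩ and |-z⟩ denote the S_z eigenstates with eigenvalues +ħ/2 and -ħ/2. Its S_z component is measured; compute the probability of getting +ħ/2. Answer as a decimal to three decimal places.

The +ħ/2 outcome corresponds to |+z⟩. Its amplitude in |ψ⟩ is -2/√12.
P = |-2|² / 12 = 4/12.

0.333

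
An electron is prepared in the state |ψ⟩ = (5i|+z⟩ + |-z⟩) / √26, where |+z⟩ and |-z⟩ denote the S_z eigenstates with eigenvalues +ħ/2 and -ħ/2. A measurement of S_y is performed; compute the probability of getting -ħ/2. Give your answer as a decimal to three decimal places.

|-y⟩ = (|+z⟩ - i|-z⟩)/√2, so ⟨-y|ψ⟩ = (6i) / (√2·√26).
P = |6i|² / 52 = 36/52.

0.692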